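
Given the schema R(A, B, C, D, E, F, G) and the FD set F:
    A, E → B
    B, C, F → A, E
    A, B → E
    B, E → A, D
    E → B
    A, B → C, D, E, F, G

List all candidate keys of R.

{E} is a candidate key since {E}⁺ = {A, B, C, D, E, F, G} covers every attribute.
{A, B} is a candidate key since {A, B}⁺ = {A, B, C, D, E, F, G} covers every attribute.
{B, C, F} is a candidate key since {B, C, F}⁺ = {A, B, C, D, E, F, G} covers every attribute.
No proper subset of any of these is a key, and no other minimal superkey exists.

{A, B}, {B, C, F}, {E}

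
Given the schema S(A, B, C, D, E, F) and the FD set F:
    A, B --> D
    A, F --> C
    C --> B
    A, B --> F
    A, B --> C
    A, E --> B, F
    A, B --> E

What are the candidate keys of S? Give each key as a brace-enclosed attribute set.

{A} never appears on the right of any FD, so every key must include it.
{A, B} is a candidate key since {A, B}⁺ = {A, B, C, D, E, F} covers every attribute.
{A, C} is a candidate key since {A, C}⁺ = {A, B, C, D, E, F} covers every attribute.
{A, E} is a candidate key since {A, E}⁺ = {A, B, C, D, E, F} covers every attribute.
{A, F} is a candidate key since {A, F}⁺ = {A, B, C, D, E, F} covers every attribute.
No proper subset of any of these is a key, and no other minimal superkey exists.

{A, B}, {A, C}, {A, E}, {A, F}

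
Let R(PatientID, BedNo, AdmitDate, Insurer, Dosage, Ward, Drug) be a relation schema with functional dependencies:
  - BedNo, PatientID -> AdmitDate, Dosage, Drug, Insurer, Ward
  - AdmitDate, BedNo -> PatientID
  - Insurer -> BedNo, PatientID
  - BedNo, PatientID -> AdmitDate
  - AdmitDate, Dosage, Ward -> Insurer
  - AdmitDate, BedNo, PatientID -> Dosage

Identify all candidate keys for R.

{AdmitDate, BedNo}, {AdmitDate, Dosage, Ward}, {BedNo, PatientID}, {Insurer}

{Insurer} is a candidate key since {Insurer}⁺ = {AdmitDate, BedNo, Dosage, Drug, Insurer, PatientID, Ward} covers every attribute.
{AdmitDate, BedNo} is a candidate key since {AdmitDate, BedNo}⁺ = {AdmitDate, BedNo, Dosage, Drug, Insurer, PatientID, Ward} covers every attribute.
{BedNo, PatientID} is a candidate key since {BedNo, PatientID}⁺ = {AdmitDate, BedNo, Dosage, Drug, Insurer, PatientID, Ward} covers every attribute.
{AdmitDate, Dosage, Ward} is a candidate key since {AdmitDate, Dosage, Ward}⁺ = {AdmitDate, BedNo, Dosage, Drug, Insurer, PatientID, Ward} covers every attribute.
Any other superkey properly contains one of these, so there are no further candidate keys.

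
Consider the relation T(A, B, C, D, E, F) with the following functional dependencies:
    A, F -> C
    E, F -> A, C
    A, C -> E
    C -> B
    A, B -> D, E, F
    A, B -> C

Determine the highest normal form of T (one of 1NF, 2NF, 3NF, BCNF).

3NF

Candidate keys: {A, B}, {A, C}, {A, F}, {E, F}. Prime attributes: {A, B, C, E, F}.
C -> B: {C}⁺ = {B, C}, which is not all of the attributes, so the left side is not a superkey — BCNF is violated.
But every attribute on its right side ({B}) is prime, and the same holds for every other non-superkey FD, so 3NF still holds.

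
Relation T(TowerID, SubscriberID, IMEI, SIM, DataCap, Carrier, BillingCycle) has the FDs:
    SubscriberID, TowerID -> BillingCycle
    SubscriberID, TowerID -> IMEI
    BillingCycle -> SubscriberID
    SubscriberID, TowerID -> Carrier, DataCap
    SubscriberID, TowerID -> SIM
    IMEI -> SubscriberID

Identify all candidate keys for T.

{BillingCycle, TowerID}, {IMEI, TowerID}, {SubscriberID, TowerID}

{TowerID} never appears on the right of any FD, so every key must include it.
Closure of {BillingCycle, TowerID} is {BillingCycle, Carrier, DataCap, IMEI, SIM, SubscriberID, TowerID}, the whole schema; {BillingCycle, TowerID} is a candidate key.
Closure of {IMEI, TowerID} is {BillingCycle, Carrier, DataCap, IMEI, SIM, SubscriberID, TowerID}, the whole schema; {IMEI, TowerID} is a candidate key.
Closure of {SubscriberID, TowerID} is {BillingCycle, Carrier, DataCap, IMEI, SIM, SubscriberID, TowerID}, the whole schema; {SubscriberID, TowerID} is a candidate key.
No proper subset of any of these is a key, and no other minimal superkey exists.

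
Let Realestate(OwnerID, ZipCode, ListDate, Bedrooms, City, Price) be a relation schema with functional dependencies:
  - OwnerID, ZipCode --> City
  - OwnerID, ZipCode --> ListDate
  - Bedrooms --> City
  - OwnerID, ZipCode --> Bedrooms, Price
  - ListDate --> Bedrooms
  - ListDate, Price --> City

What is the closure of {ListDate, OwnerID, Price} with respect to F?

Start with {ListDate, OwnerID, Price}.
ListDate --> Bedrooms applies; add {Bedrooms} → now {Bedrooms, ListDate, OwnerID, Price}.
ListDate, Price --> City applies; add {City} → now {Bedrooms, City, ListDate, OwnerID, Price}.
No further FD applies.

{Bedrooms, City, ListDate, OwnerID, Price}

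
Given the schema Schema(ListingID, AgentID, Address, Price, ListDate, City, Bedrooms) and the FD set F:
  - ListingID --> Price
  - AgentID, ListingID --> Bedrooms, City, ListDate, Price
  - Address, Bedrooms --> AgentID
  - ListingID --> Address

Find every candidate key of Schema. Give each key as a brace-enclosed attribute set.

{AgentID, ListingID}, {Bedrooms, ListingID}

No FD produces {ListingID}, so it must be in every candidate key.
{AgentID, ListingID}⁺ = {Address, AgentID, Bedrooms, City, ListDate, ListingID, Price}, which is every attribute, so {AgentID, ListingID} is a candidate key.
{Bedrooms, ListingID}⁺ = {Address, AgentID, Bedrooms, City, ListDate, ListingID, Price}, which is every attribute, so {Bedrooms, ListingID} is a candidate key.
These are minimal and exhaustive — every other superkey contains one of them.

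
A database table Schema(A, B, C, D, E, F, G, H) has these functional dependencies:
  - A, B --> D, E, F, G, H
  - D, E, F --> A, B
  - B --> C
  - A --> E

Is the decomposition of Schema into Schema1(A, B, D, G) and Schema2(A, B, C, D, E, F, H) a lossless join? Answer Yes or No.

Yes

Common attributes: {A, B, D}; their closure is {A, B, C, D, E, F, G, H}.
Schema1 is contained in that closure, so Schema1 ∩ Schema2 --> Schema1 holds and the join is lossless.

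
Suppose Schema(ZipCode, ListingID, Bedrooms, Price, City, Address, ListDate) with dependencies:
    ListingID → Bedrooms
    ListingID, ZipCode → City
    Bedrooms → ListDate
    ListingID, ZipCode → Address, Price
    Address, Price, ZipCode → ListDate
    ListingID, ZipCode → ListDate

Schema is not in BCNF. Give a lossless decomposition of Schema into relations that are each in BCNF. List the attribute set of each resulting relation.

{Address, City, ListingID, Price, ZipCode}; {Bedrooms, ListDate}; {Bedrooms, ListingID}

Candidate key of the original relation: {ListingID, ZipCode}.
Within {Address, Bedrooms, City, ListDate, ListingID, Price, ZipCode}: {ListingID}⁺ ∩ {Address, Bedrooms, City, ListDate, ListingID, Price, ZipCode} = {Bedrooms, ListDate, ListingID}, not the whole set, so ListingID → Bedrooms, ListDate violates BCNF; decompose into {Bedrooms, ListDate, ListingID} and {Address, City, ListingID, Price, ZipCode}.
Within {Bedrooms, ListDate, ListingID}: {Bedrooms}⁺ ∩ {Bedrooms, ListDate, ListingID} = {Bedrooms, ListDate}, not the whole set, so Bedrooms → ListDate violates BCNF; decompose into {Bedrooms, ListDate} and {Bedrooms, ListingID}.
{Bedrooms, ListDate} has no BCNF violation.
{Bedrooms, ListingID} has no BCNF violation.
{Address, City, ListingID, Price, ZipCode} has no BCNF violation.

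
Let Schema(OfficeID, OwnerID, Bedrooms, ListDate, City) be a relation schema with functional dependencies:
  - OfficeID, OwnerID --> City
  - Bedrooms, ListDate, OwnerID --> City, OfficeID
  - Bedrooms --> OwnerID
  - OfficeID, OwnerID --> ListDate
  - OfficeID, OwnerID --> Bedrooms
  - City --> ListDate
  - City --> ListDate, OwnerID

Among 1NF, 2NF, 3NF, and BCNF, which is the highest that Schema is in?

Candidate keys: {Bedrooms, City}, {Bedrooms, ListDate}, {Bedrooms, OfficeID}, {City, OfficeID}, {OfficeID, OwnerID}. Prime attributes: {Bedrooms, City, ListDate, OfficeID, OwnerID}.
Bedrooms --> OwnerID: {Bedrooms}⁺ = {Bedrooms, OwnerID}, which is not all of the attributes, so the left side is not a superkey — BCNF is violated.
But every attribute on its right side ({OwnerID}) is prime, and the same holds for every other non-superkey FD, so 3NF still holds.

3NF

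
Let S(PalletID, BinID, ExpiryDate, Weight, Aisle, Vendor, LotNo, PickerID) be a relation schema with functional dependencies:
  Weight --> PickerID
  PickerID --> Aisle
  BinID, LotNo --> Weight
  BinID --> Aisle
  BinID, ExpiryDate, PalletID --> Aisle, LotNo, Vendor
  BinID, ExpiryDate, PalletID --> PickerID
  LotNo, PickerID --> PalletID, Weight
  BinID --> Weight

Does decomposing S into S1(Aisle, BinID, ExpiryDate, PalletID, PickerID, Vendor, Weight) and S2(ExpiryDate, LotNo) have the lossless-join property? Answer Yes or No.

The shared attributes are {ExpiryDate} and {ExpiryDate}⁺ = {ExpiryDate}.
S1 ⊄ {ExpiryDate} and S2 ⊄ {ExpiryDate}, so the split is lossy.

No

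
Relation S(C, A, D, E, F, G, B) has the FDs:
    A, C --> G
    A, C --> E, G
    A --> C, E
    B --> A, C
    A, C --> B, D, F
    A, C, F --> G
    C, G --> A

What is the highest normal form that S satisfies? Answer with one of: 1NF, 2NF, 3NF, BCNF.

BCNF

Candidate keys: {A}, {B}, {C, G}. Prime attributes: {A, B, C, G}.
The left-hand side of every FD is a superkey, so BCNF is satisfied.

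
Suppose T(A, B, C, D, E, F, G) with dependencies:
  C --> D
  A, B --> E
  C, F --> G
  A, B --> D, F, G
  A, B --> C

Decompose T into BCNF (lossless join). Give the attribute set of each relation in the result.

{A, B, C, E, F}; {C, D}; {C, F, G}

Candidate key of the original relation: {A, B}.
Within {A, B, C, D, E, F, G}: {C}⁺ ∩ {A, B, C, D, E, F, G} = {C, D}, not the whole set, so C --> D violates BCNF; decompose into {C, D} and {A, B, C, E, F, G}.
{C, D} has no BCNF violation.
Within {A, B, C, E, F, G}: {C, F}⁺ ∩ {A, B, C, E, F, G} = {C, F, G}, not the whole set, so C, F --> G violates BCNF; decompose into {C, F, G} and {A, B, C, E, F}.
{C, F, G} has no BCNF violation.
{A, B, C, E, F} has no BCNF violation.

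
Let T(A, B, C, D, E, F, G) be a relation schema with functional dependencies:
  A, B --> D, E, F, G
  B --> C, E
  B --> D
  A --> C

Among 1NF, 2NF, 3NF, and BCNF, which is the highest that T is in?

1NF

Candidate key: {A, B}. Prime attributes: {A, B}.
For B --> C, E we have {B}⁺ = {B, C, D, E}; {B} is not a superkey, so BCNF fails.
B --> C, E determines the non-prime attributes {C, E} from a non-superkey — 3NF is violated.
{A} is a proper subset of the key {A, B}, and {A}⁺ contains the non-prime attribute {C} — a partial dependency, so 2NF is violated.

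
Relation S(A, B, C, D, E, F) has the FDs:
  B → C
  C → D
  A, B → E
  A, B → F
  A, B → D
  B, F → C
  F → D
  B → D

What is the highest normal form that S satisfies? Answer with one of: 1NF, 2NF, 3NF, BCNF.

Candidate key: {A, B}. Prime attributes: {A, B}.
B → C: {B}⁺ = {B, C, D}, which is not all of the attributes, so the left side is not a superkey — BCNF is violated.
B → C has non-prime {C} on the right and a non-superkey on the left, so 3NF fails.
Since {B} ⊂ {A, B} and {B}⁺ ⊇ {C, D} with {C, D} non-prime, there is a partial dependency; 2NF fails.

1NF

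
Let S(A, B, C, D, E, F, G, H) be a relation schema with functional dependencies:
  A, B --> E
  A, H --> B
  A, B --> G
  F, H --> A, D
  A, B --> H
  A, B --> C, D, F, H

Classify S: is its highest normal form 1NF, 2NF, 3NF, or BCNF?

Candidate keys: {A, B}, {A, H}, {F, H}. Prime attributes: {A, B, F, H}.
Every FD has a superkey on the left, so the relation is in BCNF.

BCNF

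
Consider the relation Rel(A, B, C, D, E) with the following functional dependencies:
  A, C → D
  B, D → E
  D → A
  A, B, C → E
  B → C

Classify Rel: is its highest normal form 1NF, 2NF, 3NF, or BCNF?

Candidate keys: {A, B}, {B, D}. Prime attributes: {A, B, D}.
A, C → D breaks BCNF: {A, C}⁺ = {A, C, D}, so {A, C} is not a superkey.
B → C determines the non-prime attribute {C} from a non-superkey — 3NF is violated.
Since {B} ⊂ {A, B} and {B}⁺ ⊇ {C} with {C} non-prime, there is a partial dependency; 2NF fails.

1NF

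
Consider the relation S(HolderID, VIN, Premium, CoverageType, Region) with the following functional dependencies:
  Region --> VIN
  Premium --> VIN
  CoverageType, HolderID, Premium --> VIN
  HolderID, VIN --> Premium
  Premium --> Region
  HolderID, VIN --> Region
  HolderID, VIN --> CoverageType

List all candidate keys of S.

{HolderID, Premium}, {HolderID, Region}, {HolderID, VIN}

Attributes never on any right-hand side: {HolderID} — every candidate key must contain it.
{HolderID, Premium}⁺ = {CoverageType, HolderID, Premium, Region, VIN} — all of the relation — so {HolderID, Premium} is a candidate key.
{HolderID, Region}⁺ = {CoverageType, HolderID, Premium, Region, VIN} — all of the relation — so {HolderID, Region} is a candidate key.
{HolderID, VIN}⁺ = {CoverageType, HolderID, Premium, Region, VIN} — all of the relation — so {HolderID, VIN} is a candidate key.
Any other superkey properly contains one of these, so there are no further candidate keys.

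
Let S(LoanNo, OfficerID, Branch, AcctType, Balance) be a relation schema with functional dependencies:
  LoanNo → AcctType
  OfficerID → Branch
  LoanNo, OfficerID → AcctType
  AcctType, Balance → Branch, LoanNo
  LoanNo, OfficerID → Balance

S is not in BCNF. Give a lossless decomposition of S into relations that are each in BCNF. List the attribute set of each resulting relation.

{AcctType, LoanNo}; {Balance, LoanNo, OfficerID}; {Branch, OfficerID}

Candidate keys of the original relation: {AcctType, Balance, OfficerID}, {LoanNo, OfficerID}.
{AcctType, Balance, Branch, LoanNo, OfficerID}: {LoanNo} determines {AcctType, LoanNo} here but is not a superkey — split on LoanNo → AcctType, giving {AcctType, LoanNo} and {Balance, Branch, LoanNo, OfficerID}.
{AcctType, LoanNo}: every determinant is a superkey — BCNF.
{Balance, Branch, LoanNo, OfficerID}: {OfficerID} determines {Branch, OfficerID} here but is not a superkey — split on OfficerID → Branch, giving {Branch, OfficerID} and {Balance, LoanNo, OfficerID}.
{Branch, OfficerID}: every determinant is a superkey — BCNF.
{Balance, LoanNo, OfficerID}: every determinant is a superkey — BCNF.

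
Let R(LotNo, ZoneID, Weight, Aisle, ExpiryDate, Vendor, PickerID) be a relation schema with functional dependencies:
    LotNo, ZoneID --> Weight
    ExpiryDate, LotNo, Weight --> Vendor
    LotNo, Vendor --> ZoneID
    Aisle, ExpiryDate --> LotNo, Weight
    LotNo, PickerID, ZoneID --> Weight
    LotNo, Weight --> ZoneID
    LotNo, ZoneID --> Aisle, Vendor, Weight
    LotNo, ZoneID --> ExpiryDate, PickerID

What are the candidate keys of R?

{Aisle, ExpiryDate}⁺ = {Aisle, ExpiryDate, LotNo, PickerID, Vendor, Weight, ZoneID} — all of the relation — so {Aisle, ExpiryDate} is a candidate key.
{LotNo, Vendor}⁺ = {Aisle, ExpiryDate, LotNo, PickerID, Vendor, Weight, ZoneID} — all of the relation — so {LotNo, Vendor} is a candidate key.
{LotNo, Weight}⁺ = {Aisle, ExpiryDate, LotNo, PickerID, Vendor, Weight, ZoneID} — all of the relation — so {LotNo, Weight} is a candidate key.
{LotNo, ZoneID}⁺ = {Aisle, ExpiryDate, LotNo, PickerID, Vendor, Weight, ZoneID} — all of the relation — so {LotNo, ZoneID} is a candidate key.
These are minimal and exhaustive — every other superkey contains one of them.

{Aisle, ExpiryDate}, {LotNo, Vendor}, {LotNo, Weight}, {LotNo, ZoneID}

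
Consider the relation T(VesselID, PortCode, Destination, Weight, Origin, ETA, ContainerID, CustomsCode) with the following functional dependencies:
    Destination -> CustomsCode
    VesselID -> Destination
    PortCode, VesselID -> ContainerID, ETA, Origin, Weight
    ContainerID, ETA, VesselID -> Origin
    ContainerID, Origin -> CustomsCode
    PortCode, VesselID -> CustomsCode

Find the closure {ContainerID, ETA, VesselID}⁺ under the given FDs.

{ContainerID, CustomsCode, Destination, ETA, Origin, VesselID}

Start with {ContainerID, ETA, VesselID}.
VesselID -> Destination applies; add {Destination} → now {ContainerID, Destination, ETA, VesselID}.
ContainerID, ETA, VesselID -> Origin applies; add {Origin} → now {ContainerID, Destination, ETA, Origin, VesselID}.
ContainerID, Origin -> CustomsCode applies; add {CustomsCode} → now {ContainerID, CustomsCode, Destination, ETA, Origin, VesselID}.
No further FD applies.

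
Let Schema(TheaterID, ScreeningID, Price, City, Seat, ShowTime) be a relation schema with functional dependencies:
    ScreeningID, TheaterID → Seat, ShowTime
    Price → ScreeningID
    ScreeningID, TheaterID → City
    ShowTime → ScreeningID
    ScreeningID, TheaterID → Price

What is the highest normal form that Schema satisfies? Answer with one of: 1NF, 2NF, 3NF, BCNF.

3NF

Candidate keys: {Price, TheaterID}, {ScreeningID, TheaterID}, {ShowTime, TheaterID}. Prime attributes: {Price, ScreeningID, ShowTime, TheaterID}.
For Price → ScreeningID we have {Price}⁺ = {Price, ScreeningID}; {Price} is not a superkey, so BCNF fails.
But every attribute on its right side ({ScreeningID}) is prime, and the same holds for every other non-superkey FD, so 3NF still holds.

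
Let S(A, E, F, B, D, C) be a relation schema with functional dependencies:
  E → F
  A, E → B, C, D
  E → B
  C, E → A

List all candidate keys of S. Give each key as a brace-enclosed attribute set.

{A, E}, {C, E}

{E} never appears on the right of any FD, so every key must include it.
{A, E}⁺ = {A, B, C, D, E, F} — all of the relation — so {A, E} is a candidate key.
{C, E}⁺ = {A, B, C, D, E, F} — all of the relation — so {C, E} is a candidate key.
No proper subset of any of these is a key, and no other minimal superkey exists.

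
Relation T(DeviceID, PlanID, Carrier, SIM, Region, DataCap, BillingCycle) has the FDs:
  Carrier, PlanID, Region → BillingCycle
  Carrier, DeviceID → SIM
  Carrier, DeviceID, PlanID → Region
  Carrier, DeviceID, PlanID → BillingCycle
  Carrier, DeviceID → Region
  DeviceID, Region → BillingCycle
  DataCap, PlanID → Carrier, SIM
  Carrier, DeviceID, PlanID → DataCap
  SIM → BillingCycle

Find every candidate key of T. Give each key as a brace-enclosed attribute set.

{Carrier, DeviceID, PlanID}, {DataCap, DeviceID, PlanID}

Attributes never on any right-hand side: {DeviceID, PlanID} — every candidate key must contain all of them.
Closure of {Carrier, DeviceID, PlanID} is {BillingCycle, Carrier, DataCap, DeviceID, PlanID, Region, SIM}, the whole schema; {Carrier, DeviceID, PlanID} is a candidate key.
Closure of {DataCap, DeviceID, PlanID} is {BillingCycle, Carrier, DataCap, DeviceID, PlanID, Region, SIM}, the whole schema; {DataCap, DeviceID, PlanID} is a candidate key.
Any other superkey properly contains one of these, so there are no further candidate keys.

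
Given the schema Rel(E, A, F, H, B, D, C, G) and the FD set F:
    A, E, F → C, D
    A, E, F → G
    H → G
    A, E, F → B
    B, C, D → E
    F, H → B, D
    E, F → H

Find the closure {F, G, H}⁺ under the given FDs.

{B, D, F, G, H}

Start with {F, G, H}.
F, H → B, D applies; add {B, D} → now {B, D, F, G, H}.
No further FD applies.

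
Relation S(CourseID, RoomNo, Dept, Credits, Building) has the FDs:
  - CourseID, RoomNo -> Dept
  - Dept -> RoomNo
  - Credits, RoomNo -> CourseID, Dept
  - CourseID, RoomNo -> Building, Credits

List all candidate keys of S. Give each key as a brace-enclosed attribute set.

{CourseID, Dept}⁺ = {Building, CourseID, Credits, Dept, RoomNo}, which is every attribute, so {CourseID, Dept} is a candidate key.
{CourseID, RoomNo}⁺ = {Building, CourseID, Credits, Dept, RoomNo}, which is every attribute, so {CourseID, RoomNo} is a candidate key.
{Credits, Dept}⁺ = {Building, CourseID, Credits, Dept, RoomNo}, which is every attribute, so {Credits, Dept} is a candidate key.
{Credits, RoomNo}⁺ = {Building, CourseID, Credits, Dept, RoomNo}, which is every attribute, so {Credits, RoomNo} is a candidate key.
No proper subset of any of these is a key, and no other minimal superkey exists.

{CourseID, Dept}, {CourseID, RoomNo}, {Credits, Dept}, {Credits, RoomNo}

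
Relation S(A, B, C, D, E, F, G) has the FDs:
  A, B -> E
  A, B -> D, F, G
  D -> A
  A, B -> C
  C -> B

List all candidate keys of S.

{A, B}, {A, C}, {B, D}, {C, D}

{A, B} is a candidate key since {A, B}⁺ = {A, B, C, D, E, F, G} covers every attribute.
{A, C} is a candidate key since {A, C}⁺ = {A, B, C, D, E, F, G} covers every attribute.
{B, D} is a candidate key since {B, D}⁺ = {A, B, C, D, E, F, G} covers every attribute.
{C, D} is a candidate key since {C, D}⁺ = {A, B, C, D, E, F, G} covers every attribute.
No proper subset of any of these is a key, and no other minimal superkey exists.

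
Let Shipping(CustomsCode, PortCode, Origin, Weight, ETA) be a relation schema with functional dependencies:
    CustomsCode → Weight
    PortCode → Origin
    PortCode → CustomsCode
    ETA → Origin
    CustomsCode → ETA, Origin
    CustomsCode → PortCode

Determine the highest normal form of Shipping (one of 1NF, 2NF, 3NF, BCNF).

2NF

Candidate keys: {CustomsCode}, {PortCode}. Prime attributes: {CustomsCode, PortCode}.
ETA → Origin breaks BCNF: {ETA}⁺ = {ETA, Origin}, so {ETA} is not a superkey.
ETA → Origin determines the non-prime attribute {Origin} from a non-superkey — 3NF is violated.
With only single-attribute keys there can be no partial dependency, so 2NF holds.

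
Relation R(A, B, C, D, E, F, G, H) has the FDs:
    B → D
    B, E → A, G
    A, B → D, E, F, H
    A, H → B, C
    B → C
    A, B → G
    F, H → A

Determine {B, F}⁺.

{B, C, D, F}

Start with {B, F}.
B → D applies; add {D} → now {B, D, F}.
B → C applies; add {C} → now {B, C, D, F}.
No further FD applies.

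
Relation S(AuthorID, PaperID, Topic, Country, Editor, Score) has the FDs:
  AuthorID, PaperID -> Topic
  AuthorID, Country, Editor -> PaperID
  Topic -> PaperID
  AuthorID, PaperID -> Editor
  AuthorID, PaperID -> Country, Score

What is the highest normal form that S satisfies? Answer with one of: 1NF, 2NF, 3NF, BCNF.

3NF

Candidate keys: {AuthorID, Country, Editor}, {AuthorID, PaperID}, {AuthorID, Topic}. Prime attributes: {AuthorID, Country, Editor, PaperID, Topic}.
For Topic -> PaperID we have {Topic}⁺ = {PaperID, Topic}; {Topic} is not a superkey, so BCNF fails.
Its right-hand attributes {PaperID} are all prime, as are those of every other non-superkey FD — the relation is in 3NF.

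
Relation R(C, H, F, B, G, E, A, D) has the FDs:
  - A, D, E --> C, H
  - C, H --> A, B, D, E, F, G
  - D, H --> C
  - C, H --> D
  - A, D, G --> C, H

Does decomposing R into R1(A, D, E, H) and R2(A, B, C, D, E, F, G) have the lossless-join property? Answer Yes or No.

The shared attributes are {A, D, E} and {A, D, E}⁺ = {A, B, C, D, E, F, G, H}.
R1 is contained in that closure, so R1 ∩ R2 --> R1 holds and the join is lossless.

Yes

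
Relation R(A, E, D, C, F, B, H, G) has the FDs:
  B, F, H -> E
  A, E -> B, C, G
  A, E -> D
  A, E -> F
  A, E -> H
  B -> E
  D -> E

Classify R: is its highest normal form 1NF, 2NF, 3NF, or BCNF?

3NF

Candidate keys: {A, B}, {A, D}, {A, E}. Prime attributes: {A, B, D, E}.
B, F, H -> E breaks BCNF: {B, F, H}⁺ = {B, E, F, H}, so {B, F, H} is not a superkey.
But every attribute on its right side ({E}) is prime, and the same holds for every other non-superkey FD, so 3NF still holds.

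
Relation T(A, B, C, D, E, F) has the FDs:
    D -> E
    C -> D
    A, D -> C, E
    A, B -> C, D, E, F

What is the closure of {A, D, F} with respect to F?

{A, C, D, E, F}

Start with {A, D, F}.
D -> E applies; add {E} → now {A, D, E, F}.
A, D -> C, E applies; add {C} → now {A, C, D, E, F}.
No further FD applies.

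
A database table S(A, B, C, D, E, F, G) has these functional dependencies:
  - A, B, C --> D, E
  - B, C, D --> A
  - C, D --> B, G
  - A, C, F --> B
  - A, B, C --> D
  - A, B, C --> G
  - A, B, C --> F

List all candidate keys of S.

Attributes never on any right-hand side: {C} — every candidate key must contain it.
{C, D}⁺ = {A, B, C, D, E, F, G}, which is every attribute, so {C, D} is a candidate key.
{A, B, C}⁺ = {A, B, C, D, E, F, G}, which is every attribute, so {A, B, C} is a candidate key.
{A, C, F}⁺ = {A, B, C, D, E, F, G}, which is every attribute, so {A, C, F} is a candidate key.
No proper subset of any of these is a key, and no other minimal superkey exists.

{A, B, C}, {A, C, F}, {C, D}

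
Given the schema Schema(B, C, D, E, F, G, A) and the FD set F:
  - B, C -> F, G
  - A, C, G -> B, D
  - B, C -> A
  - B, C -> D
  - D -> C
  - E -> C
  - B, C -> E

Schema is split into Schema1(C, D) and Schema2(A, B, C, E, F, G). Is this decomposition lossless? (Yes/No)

The shared attributes are {C} and {C}⁺ = {C}.
The closure covers neither Schema1 nor Schema2 entirely; the join is not lossless.

No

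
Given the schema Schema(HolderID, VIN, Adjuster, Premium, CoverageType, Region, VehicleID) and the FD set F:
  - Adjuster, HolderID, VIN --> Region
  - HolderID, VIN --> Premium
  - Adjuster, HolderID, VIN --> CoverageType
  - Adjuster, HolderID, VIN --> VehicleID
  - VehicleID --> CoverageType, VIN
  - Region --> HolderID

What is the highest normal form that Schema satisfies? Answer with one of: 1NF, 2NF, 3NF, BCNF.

1NF

Candidate keys: {Adjuster, HolderID, VIN}, {Adjuster, HolderID, VehicleID}, {Adjuster, Region, VIN}, {Adjuster, Region, VehicleID}. Prime attributes: {Adjuster, HolderID, Region, VIN, VehicleID}.
HolderID, VIN --> Premium breaks BCNF: {HolderID, VIN}⁺ = {HolderID, Premium, VIN}, so {HolderID, VIN} is not a superkey.
Because {Premium} is non-prime and the left side of HolderID, VIN --> Premium is not a superkey, the relation is not in 3NF.
Since {HolderID, VIN} ⊂ {Adjuster, HolderID, VIN} and {HolderID, VIN}⁺ ⊇ {Premium} with {Premium} non-prime, there is a partial dependency; 2NF fails.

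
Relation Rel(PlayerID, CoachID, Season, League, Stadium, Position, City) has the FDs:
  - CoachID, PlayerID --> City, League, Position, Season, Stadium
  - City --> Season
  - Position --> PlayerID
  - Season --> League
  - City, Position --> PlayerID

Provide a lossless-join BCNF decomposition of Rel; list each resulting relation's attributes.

{City, CoachID, Position, Stadium}; {City, Season}; {League, Season}; {PlayerID, Position}

Candidate keys of the original relation: {CoachID, PlayerID}, {CoachID, Position}.
{City, CoachID, League, PlayerID, Position, Season, Stadium}: {City} determines {City, League, Season} here but is not a superkey — split on City --> League, Season, giving {City, League, Season} and {City, CoachID, PlayerID, Position, Stadium}.
{City, League, Season}: {Season} determines {League, Season} here but is not a superkey — split on Season --> League, giving {League, Season} and {City, Season}.
{League, Season} has no BCNF violation.
{City, Season} has no BCNF violation.
{City, CoachID, PlayerID, Position, Stadium}: {Position} determines {PlayerID, Position} here but is not a superkey — split on Position --> PlayerID, giving {PlayerID, Position} and {City, CoachID, Position, Stadium}.
{PlayerID, Position} has no BCNF violation.
{City, CoachID, Position, Stadium} has no BCNF violation.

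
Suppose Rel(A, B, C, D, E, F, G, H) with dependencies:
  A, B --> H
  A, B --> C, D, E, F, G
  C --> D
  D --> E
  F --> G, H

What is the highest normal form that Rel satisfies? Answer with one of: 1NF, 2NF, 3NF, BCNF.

2NF

Candidate key: {A, B}. Prime attributes: {A, B}.
C --> D: {C}⁺ = {C, D, E}, which is not all of the attributes, so the left side is not a superkey — BCNF is violated.
C --> D has non-prime {D} on the right and a non-superkey on the left, so 3NF fails.
Checking every proper subset of each key, none determines a non-prime attribute — 2NF is satisfied.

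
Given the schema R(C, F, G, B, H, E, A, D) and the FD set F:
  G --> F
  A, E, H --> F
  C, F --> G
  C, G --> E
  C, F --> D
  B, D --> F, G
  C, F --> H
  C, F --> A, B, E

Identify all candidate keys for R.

{C} never appears on the right of any FD, so every key must include it.
{C, F} is a candidate key since {C, F}⁺ = {A, B, C, D, E, F, G, H} covers every attribute.
{C, G} is a candidate key since {C, G}⁺ = {A, B, C, D, E, F, G, H} covers every attribute.
{B, C, D} is a candidate key since {B, C, D}⁺ = {A, B, C, D, E, F, G, H} covers every attribute.
{A, C, E, H} is a candidate key since {A, C, E, H}⁺ = {A, B, C, D, E, F, G, H} covers every attribute.
Any other superkey properly contains one of these, so there are no further candidate keys.

{A, C, E, H}, {B, C, D}, {C, F}, {C, G}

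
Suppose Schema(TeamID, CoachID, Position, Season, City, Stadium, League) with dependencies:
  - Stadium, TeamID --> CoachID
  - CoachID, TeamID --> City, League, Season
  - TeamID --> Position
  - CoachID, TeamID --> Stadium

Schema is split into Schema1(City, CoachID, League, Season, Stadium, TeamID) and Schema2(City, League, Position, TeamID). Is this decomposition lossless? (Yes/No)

Yes

Common attributes: {City, League, TeamID}; their closure is {City, League, Position, TeamID}.
Since Schema2 ⊆ {City, League, Position, TeamID}, the intersection is a superkey of Schema2; the decomposition is lossless.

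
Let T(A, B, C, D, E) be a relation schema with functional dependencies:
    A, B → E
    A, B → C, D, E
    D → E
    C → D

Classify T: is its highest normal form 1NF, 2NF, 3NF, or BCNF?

2NF

Candidate key: {A, B}. Prime attributes: {A, B}.
D → E: {D}⁺ = {D, E}, which is not all of the attributes, so the left side is not a superkey — BCNF is violated.
Because {E} is non-prime and the left side of D → E is not a superkey, the relation is not in 3NF.
No proper subset of a key has a non-prime attribute in its closure, so there is no partial dependency; 2NF holds.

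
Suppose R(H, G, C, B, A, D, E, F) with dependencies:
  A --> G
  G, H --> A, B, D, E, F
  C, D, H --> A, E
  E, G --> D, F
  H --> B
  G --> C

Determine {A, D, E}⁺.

Start with {A, D, E}.
A --> G applies; add {G} → now {A, D, E, G}.
E, G --> D, F applies; add {F} → now {A, D, E, F, G}.
G --> C applies; add {C} → now {A, C, D, E, F, G}.
No further FD applies.

{A, C, D, E, F, G}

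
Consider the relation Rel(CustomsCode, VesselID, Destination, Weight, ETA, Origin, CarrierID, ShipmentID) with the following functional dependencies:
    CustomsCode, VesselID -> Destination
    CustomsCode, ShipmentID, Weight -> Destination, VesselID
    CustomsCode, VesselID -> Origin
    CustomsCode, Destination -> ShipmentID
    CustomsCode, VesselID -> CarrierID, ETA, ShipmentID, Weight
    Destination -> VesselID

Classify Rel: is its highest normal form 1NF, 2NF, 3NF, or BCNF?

3NF

Candidate keys: {CustomsCode, Destination}, {CustomsCode, ShipmentID, Weight}, {CustomsCode, VesselID}. Prime attributes: {CustomsCode, Destination, ShipmentID, VesselID, Weight}.
For Destination -> VesselID we have {Destination}⁺ = {Destination, VesselID}; {Destination} is not a superkey, so BCNF fails.
Since {VesselID} ⊆ prime attributes and every other non-superkey FD also has a prime right side, the schema is in 3NF.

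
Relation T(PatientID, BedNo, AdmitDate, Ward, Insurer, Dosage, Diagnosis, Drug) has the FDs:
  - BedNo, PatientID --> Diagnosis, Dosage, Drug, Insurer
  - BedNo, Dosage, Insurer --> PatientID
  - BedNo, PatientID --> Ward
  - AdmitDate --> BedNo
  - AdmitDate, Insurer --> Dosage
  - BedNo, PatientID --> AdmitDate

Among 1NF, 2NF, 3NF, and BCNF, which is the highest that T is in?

3NF

Candidate keys: {AdmitDate, Insurer}, {AdmitDate, PatientID}, {BedNo, Dosage, Insurer}, {BedNo, PatientID}. Prime attributes: {AdmitDate, BedNo, Dosage, Insurer, PatientID}.
AdmitDate --> BedNo breaks BCNF: {AdmitDate}⁺ = {AdmitDate, BedNo}, so {AdmitDate} is not a superkey.
Its right-hand attributes {BedNo} are all prime, as are those of every other non-superkey FD — the relation is in 3NF.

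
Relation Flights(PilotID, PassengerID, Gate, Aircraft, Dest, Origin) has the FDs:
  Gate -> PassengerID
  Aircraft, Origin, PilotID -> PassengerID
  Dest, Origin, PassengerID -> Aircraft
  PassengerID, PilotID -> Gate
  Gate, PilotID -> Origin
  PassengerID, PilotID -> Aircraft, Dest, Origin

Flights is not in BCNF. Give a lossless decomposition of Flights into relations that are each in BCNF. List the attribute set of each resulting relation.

{Aircraft, Dest, Gate, Origin}; {Dest, Gate, Origin, PilotID}; {Gate, PassengerID}

Candidate keys of the original relation: {Aircraft, Origin, PilotID}, {Gate, PilotID}, {PassengerID, PilotID}.
In {Aircraft, Dest, Gate, Origin, PassengerID, PilotID}, {Gate} is not a superkey ({Gate}⁺ restricted to this set is {Gate, PassengerID}), so split on Gate -> PassengerID into {Gate, PassengerID} and {Aircraft, Dest, Gate, Origin, PilotID}.
{Gate, PassengerID} has no BCNF violation.
In {Aircraft, Dest, Gate, Origin, PilotID}, {Dest, Gate, Origin} is not a superkey ({Dest, Gate, Origin}⁺ restricted to this set is {Aircraft, Dest, Gate, Origin}), so split on Dest, Gate, Origin -> Aircraft into {Aircraft, Dest, Gate, Origin} and {Dest, Gate, Origin, PilotID}.
{Aircraft, Dest, Gate, Origin} has no BCNF violation.
{Dest, Gate, Origin, PilotID} has no BCNF violation.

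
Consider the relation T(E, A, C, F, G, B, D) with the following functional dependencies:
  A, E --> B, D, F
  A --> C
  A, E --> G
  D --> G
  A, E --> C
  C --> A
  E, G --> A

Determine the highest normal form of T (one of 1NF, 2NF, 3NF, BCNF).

3NF

Candidate keys: {A, E}, {C, E}, {D, E}, {E, G}. Prime attributes: {A, C, D, E, G}.
A --> C breaks BCNF: {A}⁺ = {A, C}, so {A} is not a superkey.
Since {C} ⊆ prime attributes and every other non-superkey FD also has a prime right side, the schema is in 3NF.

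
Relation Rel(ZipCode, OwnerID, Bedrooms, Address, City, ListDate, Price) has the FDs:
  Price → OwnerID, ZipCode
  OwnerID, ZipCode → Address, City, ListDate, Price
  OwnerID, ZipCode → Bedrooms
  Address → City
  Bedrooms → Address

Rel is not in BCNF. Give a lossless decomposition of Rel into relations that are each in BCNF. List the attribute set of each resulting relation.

Candidate keys of the original relation: {OwnerID, ZipCode}, {Price}.
{Address, Bedrooms, City, ListDate, OwnerID, Price, ZipCode}: {Address} determines {Address, City} here but is not a superkey — split on Address → City, giving {Address, City} and {Address, Bedrooms, ListDate, OwnerID, Price, ZipCode}.
{Address, City}: every determinant is a superkey — BCNF.
{Address, Bedrooms, ListDate, OwnerID, Price, ZipCode}: {Bedrooms} determines {Address, Bedrooms} here but is not a superkey — split on Bedrooms → Address, giving {Address, Bedrooms} and {Bedrooms, ListDate, OwnerID, Price, ZipCode}.
{Address, Bedrooms}: every determinant is a superkey — BCNF.
{Bedrooms, ListDate, OwnerID, Price, ZipCode}: every determinant is a superkey — BCNF.

{Address, Bedrooms}; {Address, City}; {Bedrooms, ListDate, OwnerID, Price, ZipCode}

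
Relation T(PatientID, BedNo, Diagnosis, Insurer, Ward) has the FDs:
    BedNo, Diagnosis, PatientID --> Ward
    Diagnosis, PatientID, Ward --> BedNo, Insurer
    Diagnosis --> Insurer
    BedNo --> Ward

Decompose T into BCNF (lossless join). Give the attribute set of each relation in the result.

{BedNo, Diagnosis, PatientID}; {BedNo, Ward}; {Diagnosis, Insurer}

Candidate keys of the original relation: {BedNo, Diagnosis, PatientID}, {Diagnosis, PatientID, Ward}.
In {BedNo, Diagnosis, Insurer, PatientID, Ward}, {Diagnosis} is not a superkey ({Diagnosis}⁺ restricted to this set is {Diagnosis, Insurer}), so split on Diagnosis --> Insurer into {Diagnosis, Insurer} and {BedNo, Diagnosis, PatientID, Ward}.
{Diagnosis, Insurer} is in BCNF.
In {BedNo, Diagnosis, PatientID, Ward}, {BedNo} is not a superkey ({BedNo}⁺ restricted to this set is {BedNo, Ward}), so split on BedNo --> Ward into {BedNo, Ward} and {BedNo, Diagnosis, PatientID}.
{BedNo, Ward} is in BCNF.
{BedNo, Diagnosis, PatientID} is in BCNF.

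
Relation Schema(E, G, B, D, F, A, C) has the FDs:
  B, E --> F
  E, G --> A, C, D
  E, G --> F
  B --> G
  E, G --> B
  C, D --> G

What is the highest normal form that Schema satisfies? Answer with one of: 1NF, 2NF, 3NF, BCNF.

Candidate keys: {B, E}, {C, D, E}, {E, G}. Prime attributes: {B, C, D, E, G}.
B --> G: {B}⁺ = {B, G}, which is not all of the attributes, so the left side is not a superkey — BCNF is violated.
But every attribute on its right side ({G}) is prime, and the same holds for every other non-superkey FD, so 3NF still holds.

3NF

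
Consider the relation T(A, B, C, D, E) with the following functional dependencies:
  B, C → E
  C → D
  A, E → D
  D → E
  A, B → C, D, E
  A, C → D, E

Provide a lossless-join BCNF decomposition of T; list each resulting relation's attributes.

{A, B, C}; {C, D}; {D, E}

Candidate key of the original relation: {A, B}.
Within {A, B, C, D, E}: {B, C}⁺ ∩ {A, B, C, D, E} = {B, C, D, E}, not the whole set, so B, C → D, E violates BCNF; decompose into {B, C, D, E} and {A, B, C}.
Within {B, C, D, E}: {C}⁺ ∩ {B, C, D, E} = {C, D, E}, not the whole set, so C → D, E violates BCNF; decompose into {C, D, E} and {B, C}.
Within {C, D, E}: {D}⁺ ∩ {C, D, E} = {D, E}, not the whole set, so D → E violates BCNF; decompose into {D, E} and {C, D}.
{D, E} has no BCNF violation.
{C, D} has no BCNF violation.
{B, C} has no BCNF violation.
{A, B, C} has no BCNF violation.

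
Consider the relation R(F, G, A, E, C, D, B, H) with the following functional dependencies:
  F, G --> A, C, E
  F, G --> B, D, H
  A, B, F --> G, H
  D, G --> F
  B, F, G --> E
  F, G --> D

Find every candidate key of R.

{D, G}⁺ = {A, B, C, D, E, F, G, H} — all of the relation — so {D, G} is a candidate key.
{F, G}⁺ = {A, B, C, D, E, F, G, H} — all of the relation — so {F, G} is a candidate key.
{A, B, F}⁺ = {A, B, C, D, E, F, G, H} — all of the relation — so {A, B, F} is a candidate key.
Any other superkey properly contains one of these, so there are no further candidate keys.

{A, B, F}, {D, G}, {F, G}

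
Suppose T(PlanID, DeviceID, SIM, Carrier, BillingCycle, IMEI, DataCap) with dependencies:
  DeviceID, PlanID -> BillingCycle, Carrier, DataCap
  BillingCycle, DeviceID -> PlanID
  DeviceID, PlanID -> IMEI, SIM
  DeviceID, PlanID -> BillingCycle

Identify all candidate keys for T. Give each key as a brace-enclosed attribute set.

{BillingCycle, DeviceID}, {DeviceID, PlanID}

{DeviceID} never appears on the right of any FD, so every key must include it.
{BillingCycle, DeviceID}⁺ = {BillingCycle, Carrier, DataCap, DeviceID, IMEI, PlanID, SIM}, which is every attribute, so {BillingCycle, DeviceID} is a candidate key.
{DeviceID, PlanID}⁺ = {BillingCycle, Carrier, DataCap, DeviceID, IMEI, PlanID, SIM}, which is every attribute, so {DeviceID, PlanID} is a candidate key.
Any other superkey properly contains one of these, so there are no further candidate keys.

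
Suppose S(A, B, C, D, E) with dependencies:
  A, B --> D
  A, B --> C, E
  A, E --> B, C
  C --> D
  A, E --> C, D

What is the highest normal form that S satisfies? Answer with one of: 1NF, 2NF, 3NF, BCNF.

Candidate keys: {A, B}, {A, E}. Prime attributes: {A, B, E}.
For C --> D we have {C}⁺ = {C, D}; {C} is not a superkey, so BCNF fails.
Because {D} is non-prime and the left side of C --> D is not a superkey, the relation is not in 3NF.
No proper subset of a key has a non-prime attribute in its closure, so there is no partial dependency; 2NF holds.

2NF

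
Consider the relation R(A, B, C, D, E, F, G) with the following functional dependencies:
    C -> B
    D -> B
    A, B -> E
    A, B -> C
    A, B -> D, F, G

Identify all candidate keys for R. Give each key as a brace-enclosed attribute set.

No FD produces {A}, so it must be in every candidate key.
{A, B}⁺ = {A, B, C, D, E, F, G}, which is every attribute, so {A, B} is a candidate key.
{A, C}⁺ = {A, B, C, D, E, F, G}, which is every attribute, so {A, C} is a candidate key.
{A, D}⁺ = {A, B, C, D, E, F, G}, which is every attribute, so {A, D} is a candidate key.
Any other superkey properly contains one of these, so there are no further candidate keys.

{A, B}, {A, C}, {A, D}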